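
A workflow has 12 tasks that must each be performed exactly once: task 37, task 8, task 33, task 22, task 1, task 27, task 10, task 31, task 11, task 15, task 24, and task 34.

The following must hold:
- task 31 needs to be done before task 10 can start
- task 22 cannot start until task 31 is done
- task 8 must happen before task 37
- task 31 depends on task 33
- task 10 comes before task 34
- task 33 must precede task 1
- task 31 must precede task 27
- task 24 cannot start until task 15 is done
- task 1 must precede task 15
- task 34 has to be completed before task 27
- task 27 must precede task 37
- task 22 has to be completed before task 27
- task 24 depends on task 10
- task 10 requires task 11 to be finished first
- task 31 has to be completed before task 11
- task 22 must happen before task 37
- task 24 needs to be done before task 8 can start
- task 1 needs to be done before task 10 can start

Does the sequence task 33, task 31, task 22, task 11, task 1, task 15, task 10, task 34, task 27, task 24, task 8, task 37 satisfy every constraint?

Every stated constraint is respected: task 22 sits at position 3, ahead of task 37 at position 12, and each of the other listed pairs likewise has the predecessor earlier in the sequence.

Yes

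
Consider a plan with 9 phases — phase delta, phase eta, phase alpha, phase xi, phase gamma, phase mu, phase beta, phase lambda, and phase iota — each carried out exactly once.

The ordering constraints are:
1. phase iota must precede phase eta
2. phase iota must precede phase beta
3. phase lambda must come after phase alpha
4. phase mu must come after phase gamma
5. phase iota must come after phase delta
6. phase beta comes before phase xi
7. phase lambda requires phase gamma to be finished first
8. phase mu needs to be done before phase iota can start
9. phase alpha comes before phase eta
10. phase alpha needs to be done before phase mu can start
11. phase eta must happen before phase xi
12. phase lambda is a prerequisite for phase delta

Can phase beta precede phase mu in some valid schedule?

No

There is a dependency chain phase mu → phase iota → phase beta, so phase beta always comes after phase mu.
So no valid ordering can have phase beta before phase mu.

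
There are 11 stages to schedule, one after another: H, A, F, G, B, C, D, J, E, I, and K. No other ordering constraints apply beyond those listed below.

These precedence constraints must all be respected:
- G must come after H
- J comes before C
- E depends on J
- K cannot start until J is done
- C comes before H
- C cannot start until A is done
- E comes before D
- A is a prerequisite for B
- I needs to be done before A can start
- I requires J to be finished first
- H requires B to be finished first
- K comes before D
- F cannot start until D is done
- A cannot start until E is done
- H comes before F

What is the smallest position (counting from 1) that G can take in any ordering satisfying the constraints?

Every stage that must precede G has to come before it. Tracing all chains that end at G, those stages are: H, A, B, C, J, E, I — 7 in total.
With 7 mandatory predecessors, the earliest G can sit is position 7+1 = 8, and placing just those 7 first achieves it.

8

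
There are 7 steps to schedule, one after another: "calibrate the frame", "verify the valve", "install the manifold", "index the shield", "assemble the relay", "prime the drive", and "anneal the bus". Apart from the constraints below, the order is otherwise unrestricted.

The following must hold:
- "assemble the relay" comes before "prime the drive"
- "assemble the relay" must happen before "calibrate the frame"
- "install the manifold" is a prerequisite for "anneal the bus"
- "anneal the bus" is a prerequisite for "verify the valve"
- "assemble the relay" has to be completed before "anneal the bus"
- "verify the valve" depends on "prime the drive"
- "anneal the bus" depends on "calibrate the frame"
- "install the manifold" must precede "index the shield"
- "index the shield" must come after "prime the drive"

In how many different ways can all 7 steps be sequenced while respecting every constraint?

33

2 steps have no prerequisites ("install the manifold", "assemble the relay"), so any of them could come first.
Counting all ways to extend the partial order to a total order gives 33.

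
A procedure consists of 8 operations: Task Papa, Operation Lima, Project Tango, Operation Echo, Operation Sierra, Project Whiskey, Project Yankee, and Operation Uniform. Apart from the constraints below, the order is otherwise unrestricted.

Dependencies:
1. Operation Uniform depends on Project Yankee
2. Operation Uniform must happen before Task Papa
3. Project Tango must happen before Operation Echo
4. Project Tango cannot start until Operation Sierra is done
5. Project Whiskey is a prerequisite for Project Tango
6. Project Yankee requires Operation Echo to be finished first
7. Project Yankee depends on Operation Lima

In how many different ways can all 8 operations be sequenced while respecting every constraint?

10

3 operations have no prerequisites (Operation Lima, Operation Sierra, Project Whiskey), so any of them could come first.
Systematically extending each partial ordering one operation at a time and counting, there are 10 complete orderings.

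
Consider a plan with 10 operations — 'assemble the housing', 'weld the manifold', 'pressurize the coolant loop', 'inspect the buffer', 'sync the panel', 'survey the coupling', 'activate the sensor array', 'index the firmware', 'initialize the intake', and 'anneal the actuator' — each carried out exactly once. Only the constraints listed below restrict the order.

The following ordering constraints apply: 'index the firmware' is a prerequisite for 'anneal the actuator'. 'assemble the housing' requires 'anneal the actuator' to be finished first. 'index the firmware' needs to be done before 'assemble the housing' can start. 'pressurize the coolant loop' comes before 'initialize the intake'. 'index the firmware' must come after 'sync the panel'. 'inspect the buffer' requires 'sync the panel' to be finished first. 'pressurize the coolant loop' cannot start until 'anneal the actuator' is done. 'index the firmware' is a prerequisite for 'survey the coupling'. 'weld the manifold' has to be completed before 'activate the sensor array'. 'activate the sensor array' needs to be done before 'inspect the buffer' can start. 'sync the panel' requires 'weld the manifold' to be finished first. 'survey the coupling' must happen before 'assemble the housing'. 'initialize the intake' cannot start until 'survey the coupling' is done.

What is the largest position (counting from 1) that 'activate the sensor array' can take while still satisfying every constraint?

Following the constraints forward from 'activate the sensor array', its only required successor is 'inspect the buffer'.
With 1 mandatory successor out of 10 operations total, the latest slot for 'activate the sensor array' is 10−1 = 9, and it's reachable by doing all non-successors before 'activate the sensor array'.

9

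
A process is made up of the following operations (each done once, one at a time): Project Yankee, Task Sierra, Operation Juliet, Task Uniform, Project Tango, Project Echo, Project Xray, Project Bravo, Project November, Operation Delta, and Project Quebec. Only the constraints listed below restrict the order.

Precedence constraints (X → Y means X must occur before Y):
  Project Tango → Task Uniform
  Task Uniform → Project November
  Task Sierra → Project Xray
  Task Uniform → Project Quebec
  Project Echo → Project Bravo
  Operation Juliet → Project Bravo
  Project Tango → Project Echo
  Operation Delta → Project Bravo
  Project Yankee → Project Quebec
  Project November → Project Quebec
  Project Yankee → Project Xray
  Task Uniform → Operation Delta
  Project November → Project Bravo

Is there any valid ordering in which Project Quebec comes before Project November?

No

Following Project November → Project Quebec, Project November must precede Project Quebec in every valid ordering.
So no valid ordering can have Project Quebec before Project November.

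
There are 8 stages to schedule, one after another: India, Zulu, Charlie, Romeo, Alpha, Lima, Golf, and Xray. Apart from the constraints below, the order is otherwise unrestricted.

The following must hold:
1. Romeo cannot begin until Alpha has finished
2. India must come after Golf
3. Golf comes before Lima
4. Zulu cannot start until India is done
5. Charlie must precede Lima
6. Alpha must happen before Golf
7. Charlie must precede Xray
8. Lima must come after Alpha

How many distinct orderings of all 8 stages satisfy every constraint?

The stages with no prerequisites are Charlie, Alpha; any of them can be placed first.
Enumerating by repeatedly choosing an available stage (one whose prerequisites are all placed) gives 350 distinct complete orderings.

350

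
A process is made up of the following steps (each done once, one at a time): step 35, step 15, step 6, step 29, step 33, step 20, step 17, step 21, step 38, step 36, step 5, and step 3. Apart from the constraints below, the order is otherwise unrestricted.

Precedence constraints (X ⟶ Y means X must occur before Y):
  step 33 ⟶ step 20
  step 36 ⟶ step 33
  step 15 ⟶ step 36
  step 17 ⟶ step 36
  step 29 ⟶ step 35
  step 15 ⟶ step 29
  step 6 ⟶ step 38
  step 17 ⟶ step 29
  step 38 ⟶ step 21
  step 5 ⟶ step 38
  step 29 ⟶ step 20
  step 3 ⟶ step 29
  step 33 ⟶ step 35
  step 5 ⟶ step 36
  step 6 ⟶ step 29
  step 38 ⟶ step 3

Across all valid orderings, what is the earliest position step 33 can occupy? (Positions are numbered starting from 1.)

The steps that are forced before step 33, directly or transitively, are step 15, step 17, step 36, step 5. That's 4 steps.
So at minimum 4 steps come before step 33, putting step 33 no earlier than position 5. That position is achievable by scheduling exactly those predecessors first.

5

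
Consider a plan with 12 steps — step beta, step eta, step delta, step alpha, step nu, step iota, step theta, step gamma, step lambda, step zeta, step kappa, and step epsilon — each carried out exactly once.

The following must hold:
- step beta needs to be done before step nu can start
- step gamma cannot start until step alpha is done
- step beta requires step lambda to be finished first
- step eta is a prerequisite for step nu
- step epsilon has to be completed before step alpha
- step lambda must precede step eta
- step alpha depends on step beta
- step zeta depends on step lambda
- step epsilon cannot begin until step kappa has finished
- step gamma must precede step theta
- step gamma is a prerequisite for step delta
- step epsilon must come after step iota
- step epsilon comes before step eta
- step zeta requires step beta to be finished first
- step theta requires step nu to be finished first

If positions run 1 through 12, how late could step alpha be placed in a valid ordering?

9

Following every chain forward from step alpha, the steps that must come later are step delta, step theta, step gamma — 3 of them.
With 3 mandatory successors out of 12 steps total, the latest slot for step alpha is 12−3 = 9, and it's reachable by doing all non-successors before step alpha.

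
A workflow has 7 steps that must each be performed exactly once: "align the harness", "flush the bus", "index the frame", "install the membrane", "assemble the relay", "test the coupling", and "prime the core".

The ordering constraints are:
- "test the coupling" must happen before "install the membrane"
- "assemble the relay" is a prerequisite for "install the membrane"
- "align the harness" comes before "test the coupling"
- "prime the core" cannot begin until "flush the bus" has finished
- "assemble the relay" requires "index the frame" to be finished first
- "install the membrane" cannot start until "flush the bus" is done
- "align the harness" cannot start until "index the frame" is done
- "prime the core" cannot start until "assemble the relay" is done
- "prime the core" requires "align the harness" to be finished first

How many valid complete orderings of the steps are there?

38

2 steps have no prerequisites ("flush the bus", "index the frame"), so any of them could come first.
Counting all ways to extend the partial order to a total order gives 38.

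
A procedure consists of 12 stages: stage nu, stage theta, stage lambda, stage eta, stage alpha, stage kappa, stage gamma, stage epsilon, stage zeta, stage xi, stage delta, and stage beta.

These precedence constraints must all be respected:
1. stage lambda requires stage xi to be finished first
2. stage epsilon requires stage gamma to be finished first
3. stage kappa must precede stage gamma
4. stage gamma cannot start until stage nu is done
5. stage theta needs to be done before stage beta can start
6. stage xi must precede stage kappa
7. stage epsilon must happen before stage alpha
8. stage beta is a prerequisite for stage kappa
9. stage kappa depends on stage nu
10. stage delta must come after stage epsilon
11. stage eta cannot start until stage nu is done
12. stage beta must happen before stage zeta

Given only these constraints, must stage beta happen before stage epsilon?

Chaining the stated constraints: stage beta → stage kappa → stage gamma → stage epsilon.
That forces stage beta before stage epsilon in every valid schedule.

Yes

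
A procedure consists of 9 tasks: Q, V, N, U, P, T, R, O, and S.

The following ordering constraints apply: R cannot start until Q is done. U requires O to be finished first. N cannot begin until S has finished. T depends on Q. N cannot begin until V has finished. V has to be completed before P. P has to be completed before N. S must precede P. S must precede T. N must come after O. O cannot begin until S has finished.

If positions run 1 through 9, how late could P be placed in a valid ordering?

The only task forced after P (directly or by a chain) is N.
So at least 1 task follows P, putting P no later than position 8. That position is achievable by scheduling everything else first.

8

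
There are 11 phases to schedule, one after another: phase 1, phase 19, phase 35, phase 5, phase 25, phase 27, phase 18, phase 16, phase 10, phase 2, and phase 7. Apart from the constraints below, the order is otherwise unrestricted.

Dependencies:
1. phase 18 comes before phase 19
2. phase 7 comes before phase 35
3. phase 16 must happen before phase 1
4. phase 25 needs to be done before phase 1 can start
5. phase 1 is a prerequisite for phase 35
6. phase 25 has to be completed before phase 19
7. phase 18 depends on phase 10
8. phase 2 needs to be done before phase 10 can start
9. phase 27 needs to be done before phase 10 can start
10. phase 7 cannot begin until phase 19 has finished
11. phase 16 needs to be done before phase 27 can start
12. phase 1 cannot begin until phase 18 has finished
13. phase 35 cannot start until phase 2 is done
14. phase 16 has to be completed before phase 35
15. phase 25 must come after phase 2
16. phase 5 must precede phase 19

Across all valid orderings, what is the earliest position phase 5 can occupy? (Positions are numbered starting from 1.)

No constraint forces any other phase before phase 5, so it can be placed first.

1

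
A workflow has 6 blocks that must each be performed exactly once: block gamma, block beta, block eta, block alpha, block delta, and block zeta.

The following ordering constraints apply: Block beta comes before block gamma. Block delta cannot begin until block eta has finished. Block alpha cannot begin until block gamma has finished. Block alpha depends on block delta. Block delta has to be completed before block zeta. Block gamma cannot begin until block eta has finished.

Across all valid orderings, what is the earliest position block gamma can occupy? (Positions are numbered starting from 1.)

Working backwards through the constraints from block gamma, its full set of required predecessors is block beta, block eta — 2 of them.
With 2 mandatory predecessors, the earliest block gamma can sit is position 2+1 = 3, and placing just those 2 first achieves it.

3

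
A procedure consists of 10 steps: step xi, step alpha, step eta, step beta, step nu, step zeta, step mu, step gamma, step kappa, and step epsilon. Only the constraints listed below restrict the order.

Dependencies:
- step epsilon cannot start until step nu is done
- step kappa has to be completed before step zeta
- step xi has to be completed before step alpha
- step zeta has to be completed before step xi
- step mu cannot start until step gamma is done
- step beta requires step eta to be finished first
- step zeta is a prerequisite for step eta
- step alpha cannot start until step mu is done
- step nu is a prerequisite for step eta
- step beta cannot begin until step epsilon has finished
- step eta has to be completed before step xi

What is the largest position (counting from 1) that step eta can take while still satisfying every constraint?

Following every chain forward from step eta, the steps that must come later are step xi, step alpha, step beta — 3 of them.
With 3 mandatory successors out of 10 steps total, the latest slot for step eta is 10−3 = 7, and it's reachable by doing all non-successors before step eta.

7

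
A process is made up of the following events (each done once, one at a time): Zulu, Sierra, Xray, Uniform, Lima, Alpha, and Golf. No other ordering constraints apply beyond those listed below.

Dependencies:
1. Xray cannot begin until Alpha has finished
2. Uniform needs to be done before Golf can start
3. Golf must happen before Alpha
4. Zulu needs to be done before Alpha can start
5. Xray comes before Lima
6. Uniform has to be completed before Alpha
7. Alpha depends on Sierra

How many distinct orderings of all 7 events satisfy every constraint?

The events with no prerequisites are Zulu, Sierra, Uniform; any of them can be placed first.
Enumerating by repeatedly choosing an available event (one whose prerequisites are all placed) gives 12 distinct complete orderings.

12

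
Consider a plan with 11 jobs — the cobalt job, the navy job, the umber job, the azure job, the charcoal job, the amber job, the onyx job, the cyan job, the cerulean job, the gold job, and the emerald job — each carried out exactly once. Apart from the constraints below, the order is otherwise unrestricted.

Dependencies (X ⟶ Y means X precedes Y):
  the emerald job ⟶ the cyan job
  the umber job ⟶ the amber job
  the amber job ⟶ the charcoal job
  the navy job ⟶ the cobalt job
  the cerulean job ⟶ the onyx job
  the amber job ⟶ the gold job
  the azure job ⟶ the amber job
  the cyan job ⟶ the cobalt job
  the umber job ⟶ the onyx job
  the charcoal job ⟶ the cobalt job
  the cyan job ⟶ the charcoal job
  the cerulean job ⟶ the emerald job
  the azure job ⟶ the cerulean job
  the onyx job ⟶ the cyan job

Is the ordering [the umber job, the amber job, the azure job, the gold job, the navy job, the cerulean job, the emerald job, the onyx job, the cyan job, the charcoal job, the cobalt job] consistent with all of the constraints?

No

The sequence places the amber job ahead of the azure job.
But one of the constraints requires the azure job before the amber job, so this ordering violates it.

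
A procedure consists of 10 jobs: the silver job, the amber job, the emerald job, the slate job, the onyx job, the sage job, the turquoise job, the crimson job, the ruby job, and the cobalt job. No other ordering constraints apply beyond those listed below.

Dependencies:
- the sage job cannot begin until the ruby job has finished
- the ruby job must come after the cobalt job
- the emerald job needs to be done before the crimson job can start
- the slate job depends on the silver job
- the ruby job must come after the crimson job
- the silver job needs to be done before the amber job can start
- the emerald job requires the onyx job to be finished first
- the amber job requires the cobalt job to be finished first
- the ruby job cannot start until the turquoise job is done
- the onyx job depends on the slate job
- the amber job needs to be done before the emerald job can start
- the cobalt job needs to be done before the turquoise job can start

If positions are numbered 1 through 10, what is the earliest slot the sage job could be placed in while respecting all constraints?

Every job that must precede the sage job has to come before it. Tracing all chains that end at the sage job, those jobs are: the silver job, the amber job, the emerald job, the slate job, the onyx job, the turquoise job, the crimson job, the ruby job, the cobalt job — 9 in total.
With 9 mandatory predecessors, the earliest the sage job can sit is position 9+1 = 10, and placing just those 9 first achieves it.

10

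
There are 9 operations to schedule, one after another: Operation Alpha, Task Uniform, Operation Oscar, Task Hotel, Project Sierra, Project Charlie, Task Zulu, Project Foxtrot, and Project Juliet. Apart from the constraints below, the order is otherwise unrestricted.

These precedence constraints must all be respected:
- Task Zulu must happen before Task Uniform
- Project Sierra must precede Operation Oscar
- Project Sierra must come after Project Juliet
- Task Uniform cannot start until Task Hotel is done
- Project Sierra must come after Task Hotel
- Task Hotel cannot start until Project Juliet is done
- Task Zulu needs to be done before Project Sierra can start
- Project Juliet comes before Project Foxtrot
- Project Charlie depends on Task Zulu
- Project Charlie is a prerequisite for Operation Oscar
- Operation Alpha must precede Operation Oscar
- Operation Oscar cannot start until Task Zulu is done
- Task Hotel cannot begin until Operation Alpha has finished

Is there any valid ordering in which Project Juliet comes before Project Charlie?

Yes

The constraints leave Project Juliet and Project Charlie unordered relative to each other; nothing requires Project Charlie earlier.
That means at least one valid schedule has Project Juliet before Project Charlie.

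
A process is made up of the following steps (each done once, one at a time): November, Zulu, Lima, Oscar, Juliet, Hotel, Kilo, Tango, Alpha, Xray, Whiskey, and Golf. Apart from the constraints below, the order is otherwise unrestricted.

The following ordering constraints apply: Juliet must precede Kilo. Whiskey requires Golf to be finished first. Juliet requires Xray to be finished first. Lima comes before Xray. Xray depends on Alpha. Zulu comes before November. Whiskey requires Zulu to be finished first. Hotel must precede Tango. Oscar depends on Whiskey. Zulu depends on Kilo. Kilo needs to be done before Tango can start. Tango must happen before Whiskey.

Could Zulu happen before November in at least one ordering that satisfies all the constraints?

The constraints force Zulu before November, so yes — every valid ordering has Zulu earlier.

Yes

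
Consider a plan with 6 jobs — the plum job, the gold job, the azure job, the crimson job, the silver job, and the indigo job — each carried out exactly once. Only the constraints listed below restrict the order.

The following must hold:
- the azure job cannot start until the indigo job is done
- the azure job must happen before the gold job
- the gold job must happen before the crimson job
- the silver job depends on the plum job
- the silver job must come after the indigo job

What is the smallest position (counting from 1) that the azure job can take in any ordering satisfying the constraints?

Working backwards through the constraints from the azure job, its only required predecessor is the indigo job.
So at minimum 1 job comes before the azure job, putting the azure job no earlier than position 2. That position is achievable by scheduling exactly that predecessor first.

2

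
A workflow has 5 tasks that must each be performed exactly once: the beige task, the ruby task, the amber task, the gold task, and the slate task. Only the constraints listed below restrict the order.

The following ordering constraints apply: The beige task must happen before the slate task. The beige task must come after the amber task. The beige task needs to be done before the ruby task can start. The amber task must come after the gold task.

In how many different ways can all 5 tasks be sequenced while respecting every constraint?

2

Only the gold task has no prerequisites, so it must go first.
Systematically extending each partial ordering one task at a time and counting, there are 2 complete orderings.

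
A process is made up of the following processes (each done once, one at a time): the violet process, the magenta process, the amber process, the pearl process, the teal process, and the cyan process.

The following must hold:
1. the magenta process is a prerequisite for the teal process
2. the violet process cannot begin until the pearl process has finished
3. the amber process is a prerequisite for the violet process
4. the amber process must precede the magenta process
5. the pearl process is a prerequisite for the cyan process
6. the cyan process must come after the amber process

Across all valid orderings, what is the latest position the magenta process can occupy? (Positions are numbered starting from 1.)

The only process forced after the magenta process (directly or by a chain) is the teal process.
So at least 1 process follows the magenta process, putting the magenta process no later than position 5. That position is achievable by scheduling everything else first.

5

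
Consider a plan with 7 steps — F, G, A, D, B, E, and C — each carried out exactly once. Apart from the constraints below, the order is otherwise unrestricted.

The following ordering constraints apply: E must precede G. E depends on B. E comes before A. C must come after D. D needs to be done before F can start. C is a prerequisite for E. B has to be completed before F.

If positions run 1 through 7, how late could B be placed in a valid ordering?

3

Every step that must follow B has to come after it. Tracing all chains starting from B, those steps are: F, G, A, E — 4 in total.
So at least 4 steps follow B, putting B no later than position 3. That position is achievable by scheduling everything else first.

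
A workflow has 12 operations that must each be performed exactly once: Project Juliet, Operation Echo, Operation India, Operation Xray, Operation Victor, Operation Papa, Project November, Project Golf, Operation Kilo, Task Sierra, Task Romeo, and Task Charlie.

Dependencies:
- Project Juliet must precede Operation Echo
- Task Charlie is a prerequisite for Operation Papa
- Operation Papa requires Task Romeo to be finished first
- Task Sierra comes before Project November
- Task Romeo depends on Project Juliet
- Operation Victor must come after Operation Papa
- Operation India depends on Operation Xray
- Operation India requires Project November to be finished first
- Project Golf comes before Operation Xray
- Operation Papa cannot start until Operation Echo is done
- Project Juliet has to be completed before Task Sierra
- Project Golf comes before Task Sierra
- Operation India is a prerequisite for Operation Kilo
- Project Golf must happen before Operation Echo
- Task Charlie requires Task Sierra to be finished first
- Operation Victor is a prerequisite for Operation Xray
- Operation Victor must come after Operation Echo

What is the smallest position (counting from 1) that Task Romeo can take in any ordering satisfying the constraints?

Working backwards through the constraints from Task Romeo, its only required predecessor is Project Juliet.
So at minimum 1 operation comes before Task Romeo, putting Task Romeo no earlier than position 2. That position is achievable by scheduling exactly that predecessor first.

2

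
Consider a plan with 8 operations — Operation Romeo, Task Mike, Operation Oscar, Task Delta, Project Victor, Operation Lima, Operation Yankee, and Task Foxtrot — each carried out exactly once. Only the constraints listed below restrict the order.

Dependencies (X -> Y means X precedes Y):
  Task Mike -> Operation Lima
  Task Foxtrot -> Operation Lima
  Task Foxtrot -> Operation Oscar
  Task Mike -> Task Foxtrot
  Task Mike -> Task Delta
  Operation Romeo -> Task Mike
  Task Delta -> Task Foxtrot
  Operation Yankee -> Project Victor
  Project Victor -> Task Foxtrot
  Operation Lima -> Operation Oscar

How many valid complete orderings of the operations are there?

The operations with no prerequisites are Operation Romeo, Operation Yankee; any of them can be placed first.
Systematically extending each partial ordering one operation at a time and counting, there are 10 complete orderings.

10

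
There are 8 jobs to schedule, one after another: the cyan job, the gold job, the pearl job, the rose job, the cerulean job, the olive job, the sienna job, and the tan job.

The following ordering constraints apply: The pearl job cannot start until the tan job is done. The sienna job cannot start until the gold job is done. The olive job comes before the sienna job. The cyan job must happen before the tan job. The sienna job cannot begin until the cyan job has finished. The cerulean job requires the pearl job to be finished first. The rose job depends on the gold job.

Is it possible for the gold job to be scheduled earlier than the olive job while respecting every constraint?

Yes

No chain of constraints runs from the olive job to the gold job, so the olive job is not required to come first.
So a valid ordering placing the gold job earlier than the olive job exists.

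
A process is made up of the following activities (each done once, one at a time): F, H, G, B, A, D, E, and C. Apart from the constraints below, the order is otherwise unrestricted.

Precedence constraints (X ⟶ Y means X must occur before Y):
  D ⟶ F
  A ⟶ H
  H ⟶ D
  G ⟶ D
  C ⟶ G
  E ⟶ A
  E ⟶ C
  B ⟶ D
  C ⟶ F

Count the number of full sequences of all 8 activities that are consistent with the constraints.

The activities with no prerequisites are B, E; any of them can be placed first.
Counting all ways to extend the partial order to a total order gives 36.

36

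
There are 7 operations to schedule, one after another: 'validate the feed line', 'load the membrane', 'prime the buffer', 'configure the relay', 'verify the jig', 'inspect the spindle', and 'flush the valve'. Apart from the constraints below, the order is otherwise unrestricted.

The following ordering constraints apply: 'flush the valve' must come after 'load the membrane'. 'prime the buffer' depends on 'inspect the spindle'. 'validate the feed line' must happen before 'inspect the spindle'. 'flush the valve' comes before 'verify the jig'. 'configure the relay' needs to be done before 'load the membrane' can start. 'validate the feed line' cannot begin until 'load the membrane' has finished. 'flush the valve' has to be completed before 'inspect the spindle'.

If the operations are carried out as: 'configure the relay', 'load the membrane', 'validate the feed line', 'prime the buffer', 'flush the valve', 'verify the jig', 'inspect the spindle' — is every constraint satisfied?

Here 'inspect the spindle' comes after 'prime the buffer'.
Since 'inspect the spindle' is required before 'prime the buffer', the ordering is invalid.

No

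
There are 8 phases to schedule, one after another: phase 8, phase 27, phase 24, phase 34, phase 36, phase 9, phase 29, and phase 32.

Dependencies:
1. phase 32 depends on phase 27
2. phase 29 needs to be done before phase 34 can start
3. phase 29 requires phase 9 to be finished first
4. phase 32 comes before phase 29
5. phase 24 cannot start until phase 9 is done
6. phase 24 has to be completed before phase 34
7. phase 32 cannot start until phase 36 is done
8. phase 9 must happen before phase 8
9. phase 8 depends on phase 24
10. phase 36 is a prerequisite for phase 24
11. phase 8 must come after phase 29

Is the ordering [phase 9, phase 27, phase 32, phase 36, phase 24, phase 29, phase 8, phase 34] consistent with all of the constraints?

The sequence places phase 32 ahead of phase 36.
That contradicts the constraint that phase 36 must precede phase 32.

No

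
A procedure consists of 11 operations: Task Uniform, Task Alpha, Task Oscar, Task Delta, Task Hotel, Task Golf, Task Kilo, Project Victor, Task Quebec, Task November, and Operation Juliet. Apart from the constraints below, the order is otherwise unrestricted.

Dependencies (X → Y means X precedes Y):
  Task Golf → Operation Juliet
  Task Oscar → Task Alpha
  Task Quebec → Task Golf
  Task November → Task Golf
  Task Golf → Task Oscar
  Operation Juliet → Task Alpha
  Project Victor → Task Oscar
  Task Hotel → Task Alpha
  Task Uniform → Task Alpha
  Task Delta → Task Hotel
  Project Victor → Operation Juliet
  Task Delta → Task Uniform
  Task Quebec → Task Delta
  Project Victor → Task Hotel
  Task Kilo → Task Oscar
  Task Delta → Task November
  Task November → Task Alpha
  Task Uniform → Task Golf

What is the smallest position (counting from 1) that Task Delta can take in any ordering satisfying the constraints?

The only operation forced before Task Delta (directly or transitively) is Task Quebec.
With 1 mandatory predecessor, the earliest Task Delta can sit is position 1+1 = 2, and placing just that one first achieves it.

2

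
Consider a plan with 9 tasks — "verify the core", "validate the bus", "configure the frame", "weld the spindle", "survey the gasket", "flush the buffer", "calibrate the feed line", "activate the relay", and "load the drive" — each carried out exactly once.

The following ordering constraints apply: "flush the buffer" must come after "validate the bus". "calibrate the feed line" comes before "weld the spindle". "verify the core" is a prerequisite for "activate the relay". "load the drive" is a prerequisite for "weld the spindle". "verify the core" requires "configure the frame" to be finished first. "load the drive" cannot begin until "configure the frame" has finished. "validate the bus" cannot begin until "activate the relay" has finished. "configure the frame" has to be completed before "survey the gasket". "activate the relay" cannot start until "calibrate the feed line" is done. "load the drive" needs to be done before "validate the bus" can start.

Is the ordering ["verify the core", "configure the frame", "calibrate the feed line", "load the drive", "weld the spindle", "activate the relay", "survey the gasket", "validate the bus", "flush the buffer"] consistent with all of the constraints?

In the proposed order, "verify the core" appears before "configure the frame".
That contradicts the constraint that "configure the frame" must precede "verify the core".

No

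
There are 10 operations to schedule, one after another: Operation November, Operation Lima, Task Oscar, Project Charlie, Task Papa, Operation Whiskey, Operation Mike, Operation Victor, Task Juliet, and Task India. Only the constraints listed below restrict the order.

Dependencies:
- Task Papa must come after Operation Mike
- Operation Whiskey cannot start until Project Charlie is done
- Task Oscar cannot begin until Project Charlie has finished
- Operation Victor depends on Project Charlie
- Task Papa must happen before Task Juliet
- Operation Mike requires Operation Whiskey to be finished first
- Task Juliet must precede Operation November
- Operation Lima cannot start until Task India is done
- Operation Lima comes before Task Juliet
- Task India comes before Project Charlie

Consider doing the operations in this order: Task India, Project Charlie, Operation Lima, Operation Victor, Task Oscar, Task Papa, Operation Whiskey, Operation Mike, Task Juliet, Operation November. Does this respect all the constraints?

No

In the proposed order, Task Papa appears before Operation Mike.
But one of the constraints requires Operation Mike before Task Papa, so this ordering violates it.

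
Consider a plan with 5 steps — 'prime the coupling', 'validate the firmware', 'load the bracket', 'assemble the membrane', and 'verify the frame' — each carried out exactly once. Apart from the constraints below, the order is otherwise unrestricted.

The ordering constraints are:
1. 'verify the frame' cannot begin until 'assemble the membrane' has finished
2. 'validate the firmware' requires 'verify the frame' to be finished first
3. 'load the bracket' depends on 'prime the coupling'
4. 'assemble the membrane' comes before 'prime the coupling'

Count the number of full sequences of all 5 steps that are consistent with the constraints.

6

'assemble the membrane' is the only step with nothing required before it, so every ordering starts there.
Systematically extending each partial ordering one step at a time and counting, there are 6 complete orderings.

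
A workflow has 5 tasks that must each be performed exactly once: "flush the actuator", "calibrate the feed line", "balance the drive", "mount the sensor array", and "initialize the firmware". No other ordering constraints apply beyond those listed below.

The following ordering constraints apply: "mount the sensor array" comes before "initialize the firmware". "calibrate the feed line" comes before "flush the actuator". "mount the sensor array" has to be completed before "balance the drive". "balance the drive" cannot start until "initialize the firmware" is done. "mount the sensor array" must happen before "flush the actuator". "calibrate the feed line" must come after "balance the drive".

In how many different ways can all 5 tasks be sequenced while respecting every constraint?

1

"mount the sensor array" is the only task with nothing required before it, so every ordering starts there.
Every task is then forced in turn, so only 1 complete ordering is consistent with the constraints.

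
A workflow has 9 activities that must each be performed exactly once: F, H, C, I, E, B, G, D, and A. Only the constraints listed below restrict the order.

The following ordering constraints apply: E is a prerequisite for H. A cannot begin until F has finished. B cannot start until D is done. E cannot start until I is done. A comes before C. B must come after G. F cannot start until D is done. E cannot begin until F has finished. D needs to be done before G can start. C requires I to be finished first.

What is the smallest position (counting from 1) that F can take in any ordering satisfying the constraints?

2

Working backwards through the constraints from F, its only required predecessor is D.
With 1 mandatory predecessor, the earliest F can sit is position 1+1 = 2, and placing just that one first achieves it.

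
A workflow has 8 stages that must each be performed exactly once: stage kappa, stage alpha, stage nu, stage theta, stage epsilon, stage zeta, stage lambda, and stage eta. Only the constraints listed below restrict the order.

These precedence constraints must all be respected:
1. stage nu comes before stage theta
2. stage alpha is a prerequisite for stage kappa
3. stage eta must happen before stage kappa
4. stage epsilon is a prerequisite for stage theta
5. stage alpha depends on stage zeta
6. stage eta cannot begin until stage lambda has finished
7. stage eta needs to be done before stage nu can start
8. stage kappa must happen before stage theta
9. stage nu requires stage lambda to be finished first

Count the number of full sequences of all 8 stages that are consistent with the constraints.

112

The stages with no prerequisites are stage epsilon, stage zeta, stage lambda; any of them can be placed first.
Systematically extending each partial ordering one stage at a time and counting, there are 112 complete orderings.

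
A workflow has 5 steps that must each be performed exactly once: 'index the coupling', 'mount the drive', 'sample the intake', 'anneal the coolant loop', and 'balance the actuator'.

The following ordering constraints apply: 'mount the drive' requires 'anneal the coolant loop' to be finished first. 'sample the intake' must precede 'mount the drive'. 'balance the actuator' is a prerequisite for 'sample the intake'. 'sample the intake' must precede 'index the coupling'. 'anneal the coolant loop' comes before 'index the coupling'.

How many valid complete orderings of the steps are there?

6

The steps with no prerequisites are 'anneal the coolant loop', 'balance the actuator'; any of them can be placed first.
Systematically extending each partial ordering one step at a time and counting, there are 6 complete orderings.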